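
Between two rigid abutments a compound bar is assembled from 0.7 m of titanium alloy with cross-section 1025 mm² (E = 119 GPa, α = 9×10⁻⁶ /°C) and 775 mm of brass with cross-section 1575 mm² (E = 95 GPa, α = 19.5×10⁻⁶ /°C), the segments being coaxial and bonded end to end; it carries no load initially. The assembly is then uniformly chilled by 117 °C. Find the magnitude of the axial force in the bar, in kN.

P ≈ 229 kN (tensile)

With the walls removed the bar would change length by δ_free = Σ αᵢΔT Lᵢ = 9×10⁻⁶×117×700 + 19.5×10⁻⁶×117×775 = 2.505 mm.
Since the ends are fixed, an axial force P builds up, equal in every segment, with P · Σ Lᵢ/(AᵢEᵢ) = δ_free.
The series flexibility is Σ Lᵢ/(AᵢEᵢ) = 700/(1025×119×10³) + 775/(1575×95×10³) = 1.092×10⁻⁵ mm/N.
So P = 2.505 / 1.092×10⁻⁵ = 229.5 kN, tensile.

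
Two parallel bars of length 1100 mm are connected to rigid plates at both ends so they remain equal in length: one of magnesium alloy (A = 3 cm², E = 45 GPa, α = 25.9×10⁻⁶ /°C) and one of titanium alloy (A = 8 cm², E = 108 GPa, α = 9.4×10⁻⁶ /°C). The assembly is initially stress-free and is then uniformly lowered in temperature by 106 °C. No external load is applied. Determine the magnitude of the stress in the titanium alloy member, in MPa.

σ ≈ 25.5 MPa (compressive)

Both members must finish at the same length. With the larger α, the magnesium alloy tends to over-contract; the plates restrain it, putting the magnesium alloy in tension and the titanium alloy in compression. With no external load the two internal forces are equal and opposite, magnitude P.
Setting the final lengths equal and cancelling L: (α₁ − α₂)ΔT = P/(A₁E₁) + P/(A₂E₂).
|α₁ − α₂|·ΔT = 16.5×10⁻⁶ × 106 = 0.001749.
1/(A₁E₁) + 1/(A₂E₂) = 1/(300×45×10³) + 1/(800×108×10³) = 8.565×10⁻⁸ N⁻¹.
P = 0.001749 / 8.565×10⁻⁸ = 20420 N = 20.42 kN.
σ_{titanium alloy} = P/A₂ = 20420/800 = 25.53 MPa, compressive.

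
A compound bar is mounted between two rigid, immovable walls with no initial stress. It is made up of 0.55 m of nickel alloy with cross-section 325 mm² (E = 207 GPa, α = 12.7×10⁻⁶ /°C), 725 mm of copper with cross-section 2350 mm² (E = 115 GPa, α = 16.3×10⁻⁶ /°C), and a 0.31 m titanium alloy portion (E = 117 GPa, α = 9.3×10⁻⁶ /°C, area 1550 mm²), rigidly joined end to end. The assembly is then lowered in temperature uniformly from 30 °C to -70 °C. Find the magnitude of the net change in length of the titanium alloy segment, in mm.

|ΔL| ≈ 0.00666 mm

With the walls removed the bar would change length by δ_free = Σ αᵢΔT Lᵢ = 12.7×10⁻⁶×100×550 + 16.3×10⁻⁶×100×725 + 9.3×10⁻⁶×100×310 = 2.169 mm.
The rigid supports impose zero overall length change; the single axial force P common to all segments must satisfy P Σ Lᵢ/(AᵢEᵢ) = δ_free.
Σ Lᵢ/(AᵢEᵢ) = 550/(325×207×10³) + 725/(2350×115×10³) + 310/(1550×117×10³) = 1.257×10⁻⁵ mm/N.
So P = 2.169 / 1.257×10⁻⁵ = 172.6 kN, tensile.
For the titanium alloy segment, free thermal change = 9.3×10⁻⁶×100×310 = 0.2883 mm and elastic change from P = 172600×310/(1550×117×10³) = 0.295 mm; these oppose, so the net change is 0.00666 mm (segment lengthens).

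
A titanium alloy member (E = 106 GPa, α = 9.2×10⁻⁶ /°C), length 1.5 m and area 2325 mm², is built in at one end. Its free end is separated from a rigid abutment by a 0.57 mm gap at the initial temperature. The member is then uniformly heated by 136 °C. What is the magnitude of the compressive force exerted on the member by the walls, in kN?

P ≈ 215 kN

If the wall were absent the member would grow by αΔT L = 9.2×10⁻⁶ × 136 × 1500 = 1.877 mm.
After closing the 0.57 mm clearance, 1.877 − 0.57 = 1.307 mm of expansion remains to be suppressed by the wall.
So σ = E(δ_free − g)/L = 106×10³ × 1.307/1500 = 92.35 MPa.
Force on the wall = σA = 92.35 × 2325 mm² = 214.7 kN.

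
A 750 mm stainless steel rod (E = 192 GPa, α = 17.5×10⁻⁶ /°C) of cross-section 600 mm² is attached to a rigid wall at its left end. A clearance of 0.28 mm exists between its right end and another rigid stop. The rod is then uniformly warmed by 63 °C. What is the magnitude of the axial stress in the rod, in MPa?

Free thermal elongation = αΔT L = 17.5×10⁻⁶ × 63 × 750 = 0.8269 mm.
After closing the 0.28 mm clearance, 0.8269 − 0.28 = 0.5469 mm of expansion remains to be suppressed by the wall.
Compatibility: PL/(AE) = 0.5469 mm, so σ = P/A = E × (0.5469/750) = 140 MPa.

σ ≈ 140 MPa (compressive)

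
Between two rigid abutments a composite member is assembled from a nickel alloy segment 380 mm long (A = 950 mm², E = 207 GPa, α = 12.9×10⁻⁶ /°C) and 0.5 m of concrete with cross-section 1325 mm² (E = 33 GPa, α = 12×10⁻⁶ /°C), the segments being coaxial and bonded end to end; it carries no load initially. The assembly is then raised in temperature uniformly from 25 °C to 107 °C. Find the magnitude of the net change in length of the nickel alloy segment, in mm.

If the supports were absent, the total length change would be Σ αᵢΔT Lᵢ = 12.9×10⁻⁶×82×380 + 12×10⁻⁶×82×500 = 0.894 mm.
The rigid supports impose zero overall length change; the single axial force P common to all segments must satisfy P Σ Lᵢ/(AᵢEᵢ) = δ_free.
Σ Lᵢ/(AᵢEᵢ) = 380/(950×207×10³) + 500/(1325×33×10³) = 1.337×10⁻⁵ mm/N.
Hence P = δ_free / Σ(L/AE) = 0.894/1.337×10⁻⁵ = 66.88 kN (compressive).
For the nickel alloy segment, free thermal change = 12.9×10⁻⁶×82×380 = 0.402 mm and elastic change from P = 66880×380/(950×207×10³) = 0.1292 mm; these oppose, so the net change is 0.273 mm (segment lengthens).

|ΔL| ≈ 0.273 mm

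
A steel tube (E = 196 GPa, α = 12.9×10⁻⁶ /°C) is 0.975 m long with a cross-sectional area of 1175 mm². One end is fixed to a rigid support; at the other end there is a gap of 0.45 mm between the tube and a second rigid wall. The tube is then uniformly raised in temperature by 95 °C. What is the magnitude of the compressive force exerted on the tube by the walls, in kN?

Unrestrained expansion: δ_free = αΔT L = 12.9×10⁻⁶ × 95 × 975 = 1.195 mm.
This exceeds the 0.45 mm gap, so the wall pushes back. The portion of expansion that must be recovered elastically is δ_free − gap = 1.195 − 0.45 = 0.7449 mm.
That suppressed elongation corresponds to σ = E·Δ/L = 196×10³ × 0.7449/975 = 149.7 MPa.
Force on the wall = σA = 149.7 × 1175 mm² = 175.9 kN.

P ≈ 176 kN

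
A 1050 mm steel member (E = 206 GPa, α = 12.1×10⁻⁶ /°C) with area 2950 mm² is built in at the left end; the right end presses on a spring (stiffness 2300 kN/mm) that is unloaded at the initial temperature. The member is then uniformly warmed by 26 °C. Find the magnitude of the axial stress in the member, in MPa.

Free thermal expansion: δ_free = αΔT L = 12.1×10⁻⁶ × 26 × 1050 = 0.3303 mm.
Let P be the compressive force at the spring. The member shortens elastically by PL/(AE) and the spring compresses by P/k; together these equal δ_free.
P [ L/(AE) + 1/k ] = δ_free → P [ 1050/(2950×206×10³) + 1/(2300×10³) ] = 0.3303.
P = 0.3303 / 2.163×10⁻⁶ = 152700 N.
σ = P/A = 152700/2950 = 51.78 MPa.

σ ≈ 51.8 MPa (compressive)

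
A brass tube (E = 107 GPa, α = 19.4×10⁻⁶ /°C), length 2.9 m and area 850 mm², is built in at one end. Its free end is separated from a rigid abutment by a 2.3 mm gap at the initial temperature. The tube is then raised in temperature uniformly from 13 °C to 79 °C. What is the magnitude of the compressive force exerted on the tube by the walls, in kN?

P ≈ 44.3 kN

If the wall were absent the tube would grow by αΔT L = 19.4×10⁻⁶ × 66 × 2900 = 3.713 mm.
After closing the 2.3 mm clearance, 3.713 − 2.3 = 1.413 mm of expansion remains to be suppressed by the wall.
Compatibility: PL/(AE) = 1.413 mm, so σ = P/A = E × (1.413/2900) = 52.14 MPa.
P = σA = 52.14 × 850 = 44.32 kN.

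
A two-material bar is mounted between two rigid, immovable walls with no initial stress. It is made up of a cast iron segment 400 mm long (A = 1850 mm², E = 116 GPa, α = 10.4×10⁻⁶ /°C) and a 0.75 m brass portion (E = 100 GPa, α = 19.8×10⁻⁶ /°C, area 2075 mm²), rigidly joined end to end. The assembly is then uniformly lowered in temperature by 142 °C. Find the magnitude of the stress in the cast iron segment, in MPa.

Free thermal contraction of the whole bar: Σ αᵢΔT Lᵢ = 10.4×10⁻⁶×142×400 + 19.8×10⁻⁶×142×750 = 2.699 mm.
The walls prevent any net length change, so an axial force P (same in every segment) develops. Compatibility: P · Σ Lᵢ/(AᵢEᵢ) = δ_free.
The series flexibility is Σ Lᵢ/(AᵢEᵢ) = 400/(1850×116×10³) + 750/(2075×100×10³) = 5.478×10⁻⁶ mm/N.
Hence P = δ_free / Σ(L/AE) = 2.699/5.478×10⁻⁶ = 492.7 kN (tensile).
σ_{cast iron} = P / A = 492700 / 1850 = 266.3 MPa.

σ ≈ 266 MPa (tensile)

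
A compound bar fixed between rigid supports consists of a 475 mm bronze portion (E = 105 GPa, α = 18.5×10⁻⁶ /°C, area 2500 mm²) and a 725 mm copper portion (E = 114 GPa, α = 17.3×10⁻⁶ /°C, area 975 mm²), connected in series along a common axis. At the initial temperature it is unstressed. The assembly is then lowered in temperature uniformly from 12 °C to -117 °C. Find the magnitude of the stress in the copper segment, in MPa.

σ ≈ 339 MPa (tensile)

If the supports were absent, the total length change would be Σ αᵢΔT Lᵢ = 18.5×10⁻⁶×129×475 + 17.3×10⁻⁶×129×725 = 2.752 mm.
The rigid supports impose zero overall length change; the single axial force P common to all segments must satisfy P Σ Lᵢ/(AᵢEᵢ) = δ_free.
Σ Lᵢ/(AᵢEᵢ) = 475/(2500×105×10³) + 725/(975×114×10³) = 8.332×10⁻⁶ mm/N.
Hence P = δ_free / Σ(L/AE) = 2.752/8.332×10⁻⁶ = 330.2 kN (tensile).
σ_{copper} = P / A = 330200 / 975 = 338.7 MPa.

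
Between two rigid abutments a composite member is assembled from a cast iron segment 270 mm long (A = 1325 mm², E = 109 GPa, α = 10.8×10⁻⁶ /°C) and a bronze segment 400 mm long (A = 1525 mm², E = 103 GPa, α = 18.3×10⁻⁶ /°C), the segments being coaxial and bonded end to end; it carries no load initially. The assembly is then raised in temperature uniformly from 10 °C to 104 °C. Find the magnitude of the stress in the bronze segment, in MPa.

With the walls removed the bar would change length by δ_free = Σ αᵢΔT Lᵢ = 10.8×10⁻⁶×94×270 + 18.3×10⁻⁶×94×400 = 0.9622 mm.
Since the ends are fixed, an axial force P builds up, equal in every segment, with P · Σ Lᵢ/(AᵢEᵢ) = δ_free.
The series flexibility is Σ Lᵢ/(AᵢEᵢ) = 270/(1325×109×10³) + 400/(1525×103×10³) = 4.416×10⁻⁶ mm/N.
Hence P = δ_free / Σ(L/AE) = 0.9622/4.416×10⁻⁶ = 217.9 kN (compressive).
σ_{bronze} = P / A = 217900 / 1525 = 142.9 MPa.

σ ≈ 143 MPa (compressive)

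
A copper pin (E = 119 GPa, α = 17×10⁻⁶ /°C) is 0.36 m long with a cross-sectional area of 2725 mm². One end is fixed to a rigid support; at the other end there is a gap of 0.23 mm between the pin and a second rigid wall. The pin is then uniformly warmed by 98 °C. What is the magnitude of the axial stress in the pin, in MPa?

σ ≈ 122 MPa (compressive)

Unrestrained expansion: δ_free = αΔT L = 17×10⁻⁶ × 98 × 360 = 0.5998 mm.
The gap closes (δ_free > 0.23 mm) and the wall then resists a further 0.5998 − 0.23 = 0.3698 mm of expansion.
That suppressed elongation corresponds to σ = E·Δ/L = 119×10³ × 0.3698/360 = 122.2 MPa.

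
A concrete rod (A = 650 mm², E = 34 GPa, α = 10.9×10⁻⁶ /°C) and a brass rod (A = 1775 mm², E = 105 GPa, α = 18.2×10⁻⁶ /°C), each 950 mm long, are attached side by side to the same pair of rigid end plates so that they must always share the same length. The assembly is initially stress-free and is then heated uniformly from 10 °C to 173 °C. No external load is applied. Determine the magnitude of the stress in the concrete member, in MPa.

Both members must finish at the same length. With the larger α, the brass tends to over-expand; the plates restrain it, putting the brass in compression and the concrete in tension. With no external load the two internal forces are equal and opposite, magnitude P.
Equating the net (thermal + elastic) strains gives |α₁ − α₂|·ΔT = P·[1/(A₁E₁) + 1/(A₂E₂)].
|α₁ − α₂|·ΔT = 7.3×10⁻⁶ × 163 = 0.00119.
1/(A₁E₁) + 1/(A₂E₂) = 1/(650×34×10³) + 1/(1775×105×10³) = 5.061×10⁻⁸ N⁻¹.
P = 0.00119 / 5.061×10⁻⁸ = 23510 N = 23.51 kN.
σ_{concrete} = P/A₁ = 23510/650 = 36.17 MPa, tensile.

σ ≈ 36.2 MPa (tensile)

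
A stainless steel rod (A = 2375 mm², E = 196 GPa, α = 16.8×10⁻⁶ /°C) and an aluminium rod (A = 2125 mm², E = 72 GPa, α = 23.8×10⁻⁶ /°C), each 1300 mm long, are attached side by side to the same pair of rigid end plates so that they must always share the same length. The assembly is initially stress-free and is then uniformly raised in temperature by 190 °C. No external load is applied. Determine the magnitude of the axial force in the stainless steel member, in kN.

P ≈ 153 kN (tensile in the stainless steel)

Equilibrium of a rigid end plate with no external load gives equal and opposite internal forces ±P in the two members. Since α_{aluminium} > α_{stainless steel}, heating drives the aluminium into compression and the stainless steel into tension.
Setting the final lengths equal and cancelling L: (α₁ − α₂)ΔT = P/(A₁E₁) + P/(A₂E₂).
|α₁ − α₂|·ΔT = 7×10⁻⁶ × 190 = 0.00133.
1/(A₁E₁) + 1/(A₂E₂) = 1/(2375×196×10³) + 1/(2125×72×10³) = 8.684×10⁻⁹ N⁻¹.
P = 0.00133 / 8.684×10⁻⁹ = 153200 N = 153.2 kN.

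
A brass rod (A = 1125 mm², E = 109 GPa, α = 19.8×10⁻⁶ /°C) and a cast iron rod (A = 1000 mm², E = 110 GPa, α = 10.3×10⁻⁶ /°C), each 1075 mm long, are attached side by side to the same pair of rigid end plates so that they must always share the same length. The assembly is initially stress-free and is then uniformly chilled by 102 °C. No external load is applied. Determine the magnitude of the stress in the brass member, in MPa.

Equilibrium of a rigid end plate with no external load gives equal and opposite internal forces ±P in the two members. Since α_{brass} > α_{cast iron}, cooling drives the brass into tension and the cast iron into compression.
Compatibility of the two members (thermal + elastic change equal): (α₁ − α₂)ΔT = P·[1/(A₁E₁) + 1/(A₂E₂)].
|α₁ − α₂|·ΔT = 9.5×10⁻⁶ × 102 = 0.000969.
1/(A₁E₁) + 1/(A₂E₂) = 1/(1125×109×10³) + 1/(1000×110×10³) = 1.725×10⁻⁸ N⁻¹.
So P = 0.000969 / 1.725×10⁻⁸ = 56.19 kN.
σ_{brass} = P/A₁ = 56190/1125 = 49.94 MPa, tensile.

σ ≈ 49.9 MPa (tensile)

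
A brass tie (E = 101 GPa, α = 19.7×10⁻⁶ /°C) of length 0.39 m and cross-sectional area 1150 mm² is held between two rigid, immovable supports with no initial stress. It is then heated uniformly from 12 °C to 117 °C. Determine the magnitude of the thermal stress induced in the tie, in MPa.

σ ≈ 209 MPa (compressive)

The supports are rigid, so the total axial strain is zero. The restrained thermal strain is ε = αΔT = 19.7×10⁻⁶ × 105 = 2068.5×10⁻⁶.
σ = EαΔT = 101×10³ × 19.7×10⁻⁶ × 105 = 208.9 MPa (compressive; the tie is trying to expand).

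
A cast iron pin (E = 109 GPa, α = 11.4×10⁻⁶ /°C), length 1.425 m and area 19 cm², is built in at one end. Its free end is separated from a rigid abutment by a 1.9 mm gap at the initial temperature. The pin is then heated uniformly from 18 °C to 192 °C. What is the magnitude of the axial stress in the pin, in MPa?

If the wall were absent the pin would grow by αΔT L = 11.4×10⁻⁶ × 174 × 1425 = 2.827 mm.
This exceeds the 1.9 mm gap, so the wall pushes back. The portion of expansion that must be recovered elastically is δ_free − gap = 2.827 − 1.9 = 0.9266 mm.
That suppressed elongation corresponds to σ = E·Δ/L = 109×10³ × 0.9266/1425 = 70.88 MPa.

σ ≈ 70.9 MPa (compressive)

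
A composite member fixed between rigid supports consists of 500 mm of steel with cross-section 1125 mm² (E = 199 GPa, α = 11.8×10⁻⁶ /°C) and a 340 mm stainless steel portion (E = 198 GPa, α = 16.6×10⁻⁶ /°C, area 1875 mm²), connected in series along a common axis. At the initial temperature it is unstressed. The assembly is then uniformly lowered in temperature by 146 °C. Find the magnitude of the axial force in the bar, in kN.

If the supports were absent, the total length change would be Σ αᵢΔT Lᵢ = 11.8×10⁻⁶×146×500 + 16.6×10⁻⁶×146×340 = 1.685 mm.
Since the ends are fixed, an axial force P builds up, equal in every segment, with P · Σ Lᵢ/(AᵢEᵢ) = δ_free.
Σ Lᵢ/(AᵢEᵢ) = 500/(1125×199×10³) + 340/(1875×198×10³) = 3.149×10⁻⁶ mm/N.
So P = 1.685 / 3.149×10⁻⁶ = 535.2 kN, tensile.

P ≈ 535 kN (tensile)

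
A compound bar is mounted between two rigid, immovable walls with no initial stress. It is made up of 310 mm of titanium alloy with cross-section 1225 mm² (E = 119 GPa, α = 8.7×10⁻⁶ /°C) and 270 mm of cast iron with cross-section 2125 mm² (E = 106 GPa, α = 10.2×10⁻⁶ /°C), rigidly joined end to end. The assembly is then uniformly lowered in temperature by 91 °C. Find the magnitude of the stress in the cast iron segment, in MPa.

σ ≈ 70.2 MPa (tensile)

Free thermal contraction of the whole bar: Σ αᵢΔT Lᵢ = 8.7×10⁻⁶×91×310 + 10.2×10⁻⁶×91×270 = 0.496 mm.
The walls prevent any net length change, so an axial force P (same in every segment) develops. Compatibility: P · Σ Lᵢ/(AᵢEᵢ) = δ_free.
Σ Lᵢ/(AᵢEᵢ) = 310/(1225×119×10³) + 270/(2125×106×10³) = 3.325×10⁻⁶ mm/N.
Hence P = δ_free / Σ(L/AE) = 0.496/3.325×10⁻⁶ = 149.2 kN (tensile).
σ_{cast iron} = P / A = 149200 / 2125 = 70.2 MPa.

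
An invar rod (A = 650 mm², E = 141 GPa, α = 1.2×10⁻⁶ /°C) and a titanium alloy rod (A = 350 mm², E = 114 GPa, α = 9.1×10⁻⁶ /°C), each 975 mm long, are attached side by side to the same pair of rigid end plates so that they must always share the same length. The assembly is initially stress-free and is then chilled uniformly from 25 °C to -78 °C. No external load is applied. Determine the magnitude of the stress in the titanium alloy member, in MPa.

σ ≈ 64.6 MPa (tensile)

The titanium alloy has the larger α, so on cooling it would change length more than the invar if both were free. The rigid plates force a common final length, so the titanium alloy is put into tension and the invar into compression, with equal and opposite forces P (no external load).
Compatibility of the two members (thermal + elastic change equal): (α₁ − α₂)ΔT = P·[1/(A₁E₁) + 1/(A₂E₂)].
|α₁ − α₂|·ΔT = 7.9×10⁻⁶ × 103 = 0.0008137.
1/(A₁E₁) + 1/(A₂E₂) = 1/(650×141×10³) + 1/(350×114×10³) = 3.597×10⁻⁸ N⁻¹.
P = 0.0008137 / 3.597×10⁻⁸ = 22620 N = 22.62 kN.
σ_{titanium alloy} = P/A₂ = 22620/350 = 64.63 MPa, tensile.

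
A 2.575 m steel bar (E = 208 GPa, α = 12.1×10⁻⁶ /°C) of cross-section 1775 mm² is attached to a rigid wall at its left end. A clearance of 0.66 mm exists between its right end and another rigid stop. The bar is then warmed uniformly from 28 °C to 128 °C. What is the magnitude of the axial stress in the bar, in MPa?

σ ≈ 198 MPa (compressive)

Unrestrained expansion: δ_free = αΔT L = 12.1×10⁻⁶ × 100 × 2575 = 3.116 mm.
The gap closes (δ_free > 0.66 mm) and the wall then resists a further 3.116 − 0.66 = 2.456 mm of expansion.
Compatibility: PL/(AE) = 2.456 mm, so σ = P/A = E × (2.456/2575) = 198.4 MPa.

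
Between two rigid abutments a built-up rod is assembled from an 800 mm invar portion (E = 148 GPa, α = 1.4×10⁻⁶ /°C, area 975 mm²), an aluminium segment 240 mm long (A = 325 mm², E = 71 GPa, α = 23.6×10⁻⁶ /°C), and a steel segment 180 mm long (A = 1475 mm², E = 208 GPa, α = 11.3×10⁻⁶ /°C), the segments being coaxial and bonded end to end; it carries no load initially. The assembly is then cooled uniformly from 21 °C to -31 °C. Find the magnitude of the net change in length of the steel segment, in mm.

|ΔL| ≈ 0.0895 mm

If the supports were absent, the total length change would be Σ αᵢΔT Lᵢ = 1.4×10⁻⁶×52×800 + 23.6×10⁻⁶×52×240 + 11.3×10⁻⁶×52×180 = 0.4585 mm.
Since the ends are fixed, an axial force P builds up, equal in every segment, with P · Σ Lᵢ/(AᵢEᵢ) = δ_free.
Σ Lᵢ/(AᵢEᵢ) = 800/(975×148×10³) + 240/(325×71×10³) + 180/(1475×208×10³) = 1.653×10⁻⁵ mm/N.
P = 0.4585 / 1.653×10⁻⁵ = 27740 N = 27.74 kN, tensile.
For the steel segment, free thermal change = 11.3×10⁻⁶×52×180 = 0.1058 mm and elastic change from P = 27740×180/(1475×208×10³) = 0.01627 mm; these oppose, so the net change is 0.0895 mm (segment shortens).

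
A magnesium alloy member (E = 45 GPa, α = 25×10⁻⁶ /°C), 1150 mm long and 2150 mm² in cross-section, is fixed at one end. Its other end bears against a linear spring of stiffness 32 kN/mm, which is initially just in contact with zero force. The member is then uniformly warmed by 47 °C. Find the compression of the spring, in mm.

δ ≈ 0.979 mm

If the spring were absent the member would lengthen by αΔT L = 25×10⁻⁶ × 47 × 1150 = 1.351 mm.
With a force P in the spring, the elastic change of the member is PL/(AE) and that of the spring is P/k; compatibility requires their sum to equal δ_free.
P [ L/(AE) + 1/k ] = δ_free → P [ 1150/(2150×45×10³) + 1/(32×10³) ] = 1.351.
P = 1.351 / 4.314×10⁻⁵ = 31330 N.
Spring compression = P/k = 31330/(32×10³) = 0.9789 mm.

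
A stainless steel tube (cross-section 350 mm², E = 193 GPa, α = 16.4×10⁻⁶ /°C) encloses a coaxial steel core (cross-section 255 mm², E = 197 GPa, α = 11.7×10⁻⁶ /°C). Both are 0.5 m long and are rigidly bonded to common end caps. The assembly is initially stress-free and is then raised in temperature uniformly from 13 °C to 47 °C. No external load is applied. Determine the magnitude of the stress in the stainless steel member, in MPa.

σ ≈ 13.2 MPa (compressive)

Both members must finish at the same length. With the larger α, the stainless steel tends to over-expand; the plates restrain it, putting the stainless steel in compression and the steel in tension. With no external load the two internal forces are equal and opposite, magnitude P.
Equating the net (thermal + elastic) strains gives |α₁ − α₂|·ΔT = P·[1/(A₁E₁) + 1/(A₂E₂)].
|α₁ − α₂|·ΔT = 4.7×10⁻⁶ × 34 = 0.0001598.
1/(A₁E₁) + 1/(A₂E₂) = 1/(350×193×10³) + 1/(255×197×10³) = 3.471×10⁻⁸ N⁻¹.
So P = 0.0001598 / 3.471×10⁻⁸ = 4.604 kN.
σ_{stainless steel} = P/A₁ = 4604/350 = 13.15 MPa, compressive.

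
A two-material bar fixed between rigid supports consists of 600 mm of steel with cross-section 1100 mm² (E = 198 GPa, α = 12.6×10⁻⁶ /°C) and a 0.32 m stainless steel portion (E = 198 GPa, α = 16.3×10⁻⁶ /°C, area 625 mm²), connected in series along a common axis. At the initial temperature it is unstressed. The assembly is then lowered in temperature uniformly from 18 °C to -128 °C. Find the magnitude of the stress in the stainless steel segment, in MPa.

σ ≈ 559 MPa (tensile)

With the walls removed the bar would change length by δ_free = Σ αᵢΔT Lᵢ = 12.6×10⁻⁶×146×600 + 16.3×10⁻⁶×146×320 = 1.865 mm.
The rigid supports impose zero overall length change; the single axial force P common to all segments must satisfy P Σ Lᵢ/(AᵢEᵢ) = δ_free.
Σ Lᵢ/(AᵢEᵢ) = 600/(1100×198×10³) + 320/(625×198×10³) = 5.341×10⁻⁶ mm/N.
So P = 1.865 / 5.341×10⁻⁶ = 349.3 kN, tensile.
σ_{stainless steel} = P / A = 349300 / 625 = 558.8 MPa.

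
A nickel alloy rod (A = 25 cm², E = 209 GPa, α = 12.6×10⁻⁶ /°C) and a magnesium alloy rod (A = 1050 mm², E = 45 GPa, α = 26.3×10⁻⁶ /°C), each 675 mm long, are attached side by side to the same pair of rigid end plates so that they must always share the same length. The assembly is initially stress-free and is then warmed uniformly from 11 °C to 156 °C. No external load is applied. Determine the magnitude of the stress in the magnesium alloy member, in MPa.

Equilibrium of a rigid end plate with no external load gives equal and opposite internal forces ±P in the two members. Since α_{magnesium alloy} > α_{nickel alloy}, heating drives the magnesium alloy into compression and the nickel alloy into tension.
Compatibility of the two members (thermal + elastic change equal): (α₁ − α₂)ΔT = P·[1/(A₁E₁) + 1/(A₂E₂)].
|α₁ − α₂|·ΔT = 13.7×10⁻⁶ × 145 = 0.001986.
1/(A₁E₁) + 1/(A₂E₂) = 1/(2500×209×10³) + 1/(1050×45×10³) = 2.308×10⁻⁸ N⁻¹.
P = 0.001986 / 2.308×10⁻⁸ = 86080 N = 86.08 kN.
σ_{magnesium alloy} = P/A₂ = 86080/1050 = 81.98 MPa, compressive.

σ ≈ 82 MPa (compressive)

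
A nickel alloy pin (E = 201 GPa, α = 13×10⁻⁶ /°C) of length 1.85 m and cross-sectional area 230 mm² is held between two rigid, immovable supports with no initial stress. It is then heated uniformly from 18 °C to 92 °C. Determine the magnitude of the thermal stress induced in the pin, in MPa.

The supports are rigid, so the total axial strain is zero. The restrained thermal strain is ε = αΔT = 13×10⁻⁶ × 74 = 962×10⁻⁶.
σ = EαΔT = 201×10³ × 13×10⁻⁶ × 74 = 193.4 MPa (compressive; the pin is trying to expand).

σ ≈ 193 MPa (compressive)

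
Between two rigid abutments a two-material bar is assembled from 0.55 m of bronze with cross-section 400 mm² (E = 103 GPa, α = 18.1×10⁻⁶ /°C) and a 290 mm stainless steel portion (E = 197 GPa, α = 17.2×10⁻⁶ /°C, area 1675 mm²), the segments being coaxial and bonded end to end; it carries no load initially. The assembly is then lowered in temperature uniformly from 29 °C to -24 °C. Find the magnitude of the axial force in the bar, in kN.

Free thermal contraction of the whole bar: Σ αᵢΔT Lᵢ = 18.1×10⁻⁶×53×550 + 17.2×10⁻⁶×53×290 = 0.792 mm.
The walls prevent any net length change, so an axial force P (same in every segment) develops. Compatibility: P · Σ Lᵢ/(AᵢEᵢ) = δ_free.
Σ Lᵢ/(AᵢEᵢ) = 550/(400×103×10³) + 290/(1675×197×10³) = 1.423×10⁻⁵ mm/N.
P = 0.792 / 1.423×10⁻⁵ = 55660 N = 55.66 kN, tensile.

P ≈ 55.7 kN (tensile)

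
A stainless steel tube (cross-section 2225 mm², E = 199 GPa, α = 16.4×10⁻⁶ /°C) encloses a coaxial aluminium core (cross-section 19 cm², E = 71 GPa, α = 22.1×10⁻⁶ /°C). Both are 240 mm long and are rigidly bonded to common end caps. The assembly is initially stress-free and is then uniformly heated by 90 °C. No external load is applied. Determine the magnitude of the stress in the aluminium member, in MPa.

σ ≈ 27.9 MPa (compressive)

Equilibrium of a rigid end plate with no external load gives equal and opposite internal forces ±P in the two members. Since α_{aluminium} > α_{stainless steel}, heating drives the aluminium into compression and the stainless steel into tension.
Setting the final lengths equal and cancelling L: (α₁ − α₂)ΔT = P/(A₁E₁) + P/(A₂E₂).
|α₁ − α₂|·ΔT = 5.7×10⁻⁶ × 90 = 0.000513.
1/(A₁E₁) + 1/(A₂E₂) = 1/(2225×199×10³) + 1/(1900×71×10³) = 9.671×10⁻⁹ N⁻¹.
P = 0.000513 / 9.671×10⁻⁹ = 53040 N = 53.04 kN.
σ_{aluminium} = P/A₂ = 53040/1900 = 27.92 MPa, compressive.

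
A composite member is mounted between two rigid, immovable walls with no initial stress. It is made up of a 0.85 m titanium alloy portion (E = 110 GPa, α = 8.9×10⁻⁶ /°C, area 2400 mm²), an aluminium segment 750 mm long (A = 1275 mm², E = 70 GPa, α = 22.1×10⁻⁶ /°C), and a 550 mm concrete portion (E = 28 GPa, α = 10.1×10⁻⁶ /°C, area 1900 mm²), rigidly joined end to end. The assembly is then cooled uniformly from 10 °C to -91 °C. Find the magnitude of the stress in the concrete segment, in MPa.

Free thermal contraction of the whole bar: Σ αᵢΔT Lᵢ = 8.9×10⁻⁶×101×850 + 22.1×10⁻⁶×101×750 + 10.1×10⁻⁶×101×550 = 2.999 mm.
The rigid supports impose zero overall length change; the single axial force P common to all segments must satisfy P Σ Lᵢ/(AᵢEᵢ) = δ_free.
The series flexibility is Σ Lᵢ/(AᵢEᵢ) = 850/(2400×110×10³) + 750/(1275×70×10³) + 550/(1900×28×10³) = 2.196×10⁻⁵ mm/N.
So P = 2.999 / 2.196×10⁻⁵ = 136.6 kN, tensile.
σ_{concrete} = P / A = 136600 / 1900 = 71.88 MPa.

σ ≈ 71.9 MPa (tensile)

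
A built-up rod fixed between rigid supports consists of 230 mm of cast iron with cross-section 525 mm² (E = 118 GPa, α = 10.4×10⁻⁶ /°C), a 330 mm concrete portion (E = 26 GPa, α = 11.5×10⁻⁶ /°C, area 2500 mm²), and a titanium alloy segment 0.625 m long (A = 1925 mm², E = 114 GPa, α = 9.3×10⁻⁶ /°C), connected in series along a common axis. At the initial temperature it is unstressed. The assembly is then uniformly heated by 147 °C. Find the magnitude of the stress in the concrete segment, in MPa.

With the walls removed the bar would change length by δ_free = Σ αᵢΔT Lᵢ = 10.4×10⁻⁶×147×230 + 11.5×10⁻⁶×147×330 + 9.3×10⁻⁶×147×625 = 1.764 mm.
The walls prevent any net length change, so an axial force P (same in every segment) develops. Compatibility: P · Σ Lᵢ/(AᵢEᵢ) = δ_free.
The series flexibility is Σ Lᵢ/(AᵢEᵢ) = 230/(525×118×10³) + 330/(2500×26×10³) + 625/(1925×114×10³) = 1.164×10⁻⁵ mm/N.
So P = 1.764 / 1.164×10⁻⁵ = 151.6 kN, compressive.
σ_{concrete} = P / A = 151600 / 2500 = 60.63 MPa.

σ ≈ 60.6 MPa (compressive)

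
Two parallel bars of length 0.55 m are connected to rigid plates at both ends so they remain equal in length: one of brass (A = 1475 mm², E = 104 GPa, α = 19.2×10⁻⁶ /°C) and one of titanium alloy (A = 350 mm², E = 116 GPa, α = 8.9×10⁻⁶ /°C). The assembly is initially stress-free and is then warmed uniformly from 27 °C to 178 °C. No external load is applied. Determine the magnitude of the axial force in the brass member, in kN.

Equilibrium of a rigid end plate with no external load gives equal and opposite internal forces ±P in the two members. Since α_{brass} > α_{titanium alloy}, heating drives the brass into compression and the titanium alloy into tension.
Compatibility of the two members (thermal + elastic change equal): (α₁ − α₂)ΔT = P·[1/(A₁E₁) + 1/(A₂E₂)].
|α₁ − α₂|·ΔT = 10.3×10⁻⁶ × 151 = 0.001555.
1/(A₁E₁) + 1/(A₂E₂) = 1/(1475×104×10³) + 1/(350×116×10³) = 3.115×10⁻⁸ N⁻¹.
So P = 0.001555 / 3.115×10⁻⁸ = 49.93 kN.

P ≈ 49.9 kN (compressive in the brass)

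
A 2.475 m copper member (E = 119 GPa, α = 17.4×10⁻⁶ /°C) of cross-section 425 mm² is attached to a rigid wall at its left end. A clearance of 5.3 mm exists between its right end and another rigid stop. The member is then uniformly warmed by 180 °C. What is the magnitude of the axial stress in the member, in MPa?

If the wall were absent the member would grow by αΔT L = 17.4×10⁻⁶ × 180 × 2475 = 7.752 mm.
This exceeds the 5.3 mm gap, so the wall pushes back. The portion of expansion that must be recovered elastically is δ_free − gap = 7.752 − 5.3 = 2.452 mm.
So σ = E(δ_free − g)/L = 119×10³ × 2.452/2475 = 117.9 MPa.

σ ≈ 118 MPa (compressive)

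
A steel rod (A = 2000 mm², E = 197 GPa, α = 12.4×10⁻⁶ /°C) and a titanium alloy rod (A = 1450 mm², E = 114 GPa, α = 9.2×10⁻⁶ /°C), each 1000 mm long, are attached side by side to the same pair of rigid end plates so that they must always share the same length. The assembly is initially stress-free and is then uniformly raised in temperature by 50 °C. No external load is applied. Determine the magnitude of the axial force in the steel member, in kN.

P ≈ 18.6 kN (compressive in the steel)

Both members must finish at the same length. With the larger α, the steel tends to over-expand; the plates restrain it, putting the steel in compression and the titanium alloy in tension. With no external load the two internal forces are equal and opposite, magnitude P.
Setting the final lengths equal and cancelling L: (α₁ − α₂)ΔT = P/(A₁E₁) + P/(A₂E₂).
|α₁ − α₂|·ΔT = 3.2×10⁻⁶ × 50 = 0.00016.
1/(A₁E₁) + 1/(A₂E₂) = 1/(2000×197×10³) + 1/(1450×114×10³) = 8.588×10⁻⁹ N⁻¹.
So P = 0.00016 / 8.588×10⁻⁹ = 18.63 kN.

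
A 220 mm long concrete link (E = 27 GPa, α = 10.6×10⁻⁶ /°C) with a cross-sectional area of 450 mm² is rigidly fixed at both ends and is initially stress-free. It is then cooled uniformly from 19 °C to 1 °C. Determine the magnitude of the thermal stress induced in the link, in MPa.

The supports are rigid, so the total axial strain is zero. The restrained thermal strain is ε = αΔT = 10.6×10⁻⁶ × 18 = 190.8×10⁻⁶.
The stress required to suppress this strain is σ = Eε = 27×10³ × 190.8×10⁻⁶ = 5.152 MPa, tensile since the link is trying to contract.

σ ≈ 5.15 MPa (tensile)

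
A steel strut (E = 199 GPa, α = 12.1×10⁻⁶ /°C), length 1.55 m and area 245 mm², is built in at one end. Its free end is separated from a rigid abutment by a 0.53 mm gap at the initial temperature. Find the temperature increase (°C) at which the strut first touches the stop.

Contact occurs when the free expansion equals the gap: αΔT L = 0.53 mm.
So ΔT = g/(αL) = 0.53/(12.1×10⁻⁶ × 1550) = 28.26 °C.

ΔT ≈ 28.3 °C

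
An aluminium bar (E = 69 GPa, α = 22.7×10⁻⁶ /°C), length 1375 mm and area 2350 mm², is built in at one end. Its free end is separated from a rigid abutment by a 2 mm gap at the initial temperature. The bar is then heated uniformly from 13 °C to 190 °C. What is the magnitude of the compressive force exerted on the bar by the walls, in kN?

Free thermal elongation = αΔT L = 22.7×10⁻⁶ × 177 × 1375 = 5.525 mm.
This exceeds the 2 mm gap, so the wall pushes back. The portion of expansion that must be recovered elastically is δ_free − gap = 5.525 − 2 = 3.525 mm.
Compatibility: PL/(AE) = 3.525 mm, so σ = P/A = E × (3.525/1375) = 176.9 MPa.
P = σA = 176.9 × 2350 = 415.6 kN.

P ≈ 416 kN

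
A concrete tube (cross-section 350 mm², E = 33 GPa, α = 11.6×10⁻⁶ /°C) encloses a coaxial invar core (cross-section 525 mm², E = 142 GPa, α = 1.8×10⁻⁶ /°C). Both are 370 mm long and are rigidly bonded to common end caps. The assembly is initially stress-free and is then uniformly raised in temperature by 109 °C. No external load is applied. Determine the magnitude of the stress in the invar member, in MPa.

Equilibrium of a rigid end plate with no external load gives equal and opposite internal forces ±P in the two members. Since α_{concrete} > α_{invar}, heating drives the concrete into compression and the invar into tension.
Equating the net (thermal + elastic) strains gives |α₁ − α₂|·ΔT = P·[1/(A₁E₁) + 1/(A₂E₂)].
|α₁ − α₂|·ΔT = 9.8×10⁻⁶ × 109 = 0.001068.
1/(A₁E₁) + 1/(A₂E₂) = 1/(350×33×10³) + 1/(525×142×10³) = 9.999×10⁻⁸ N⁻¹.
So P = 0.001068 / 9.999×10⁻⁸ = 10.68 kN.
σ_{invar} = P/A₂ = 10680/525 = 20.35 MPa, tensile.

σ ≈ 20.3 MPa (tensile)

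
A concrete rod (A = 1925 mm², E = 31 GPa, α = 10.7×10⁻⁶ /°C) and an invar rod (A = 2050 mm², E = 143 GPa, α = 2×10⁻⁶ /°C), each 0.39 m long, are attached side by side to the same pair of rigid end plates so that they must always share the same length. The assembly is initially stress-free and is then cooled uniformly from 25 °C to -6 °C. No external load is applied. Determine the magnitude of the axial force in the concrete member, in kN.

P ≈ 13.4 kN (tensile in the concrete)

Both members must finish at the same length. With the larger α, the concrete tends to over-contract; the plates restrain it, putting the concrete in tension and the invar in compression. With no external load the two internal forces are equal and opposite, magnitude P.
Setting the final lengths equal and cancelling L: (α₁ − α₂)ΔT = P/(A₁E₁) + P/(A₂E₂).
|α₁ − α₂|·ΔT = 8.7×10⁻⁶ × 31 = 0.0002697.
1/(A₁E₁) + 1/(A₂E₂) = 1/(1925×31×10³) + 1/(2050×143×10³) = 2.017×10⁻⁸ N⁻¹.
P = 0.0002697 / 2.017×10⁻⁸ = 13370 N = 13.37 kN.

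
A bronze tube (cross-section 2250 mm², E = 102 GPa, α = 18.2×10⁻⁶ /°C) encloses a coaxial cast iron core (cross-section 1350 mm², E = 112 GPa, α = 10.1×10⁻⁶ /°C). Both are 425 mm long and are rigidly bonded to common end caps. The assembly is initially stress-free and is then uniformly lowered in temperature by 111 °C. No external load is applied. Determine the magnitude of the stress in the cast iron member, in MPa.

σ ≈ 60.7 MPa (compressive)

Both members must finish at the same length. With the larger α, the bronze tends to over-contract; the plates restrain it, putting the bronze in tension and the cast iron in compression. With no external load the two internal forces are equal and opposite, magnitude P.
Setting the final lengths equal and cancelling L: (α₁ − α₂)ΔT = P/(A₁E₁) + P/(A₂E₂).
|α₁ − α₂|·ΔT = 8.1×10⁻⁶ × 111 = 0.0008991.
1/(A₁E₁) + 1/(A₂E₂) = 1/(2250×102×10³) + 1/(1350×112×10³) = 1.097×10⁻⁸ N⁻¹.
P = 0.0008991 / 1.097×10⁻⁸ = 81950 N = 81.95 kN.
σ_{cast iron} = P/A₂ = 81950/1350 = 60.71 MPa, compressive.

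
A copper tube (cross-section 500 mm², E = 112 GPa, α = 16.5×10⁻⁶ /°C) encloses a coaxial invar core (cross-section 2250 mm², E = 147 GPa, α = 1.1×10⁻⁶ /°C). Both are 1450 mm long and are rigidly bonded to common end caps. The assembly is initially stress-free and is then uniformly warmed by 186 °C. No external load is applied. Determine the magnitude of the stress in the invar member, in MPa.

Equilibrium of a rigid end plate with no external load gives equal and opposite internal forces ±P in the two members. Since α_{copper} > α_{invar}, heating drives the copper into compression and the invar into tension.
Compatibility of the two members (thermal + elastic change equal): (α₁ − α₂)ΔT = P·[1/(A₁E₁) + 1/(A₂E₂)].
|α₁ − α₂|·ΔT = 15.4×10⁻⁶ × 186 = 0.002864.
1/(A₁E₁) + 1/(A₂E₂) = 1/(500×112×10³) + 1/(2250×147×10³) = 2.088×10⁻⁸ N⁻¹.
P = 0.002864 / 2.088×10⁻⁸ = 137200 N = 137.2 kN.
σ_{invar} = P/A₂ = 137200/2250 = 60.97 MPa, tensile.

σ ≈ 61 MPa (tensile)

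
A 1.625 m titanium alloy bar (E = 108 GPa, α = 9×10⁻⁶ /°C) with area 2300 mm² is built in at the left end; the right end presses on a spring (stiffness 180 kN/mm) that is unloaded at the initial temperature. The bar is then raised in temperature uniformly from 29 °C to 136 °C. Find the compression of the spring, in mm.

The unrestrained thermal change is αΔT L = 9×10⁻⁶ × 107 × 1625 = 1.565 mm.
Let P be the compressive force at the spring. The bar shortens elastically by PL/(AE) and the spring compresses by P/k; together these equal δ_free.
P [ L/(AE) + 1/k ] = δ_free → P [ 1625/(2300×108×10³) + 1/(180×10³) ] = 1.565.
P = 1.565 / 1.21×10⁻⁵ = 129400 N.
Spring compression = P/k = 129400/(180×10³) = 0.7186 mm.

δ ≈ 0.719 mm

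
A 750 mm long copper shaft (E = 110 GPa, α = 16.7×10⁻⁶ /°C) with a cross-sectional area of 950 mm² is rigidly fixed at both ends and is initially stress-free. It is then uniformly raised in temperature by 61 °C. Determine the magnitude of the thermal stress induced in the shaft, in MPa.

Because both ends are immovable the net strain is zero, and the suppressed thermal strain is αΔT = 16.7×10⁻⁶ × 61 = 1018.7×10⁻⁶.
σ = EαΔT = 110×10³ × 16.7×10⁻⁶ × 61 = 112.1 MPa (compressive; the shaft is trying to expand).

σ ≈ 112 MPa (compressive)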